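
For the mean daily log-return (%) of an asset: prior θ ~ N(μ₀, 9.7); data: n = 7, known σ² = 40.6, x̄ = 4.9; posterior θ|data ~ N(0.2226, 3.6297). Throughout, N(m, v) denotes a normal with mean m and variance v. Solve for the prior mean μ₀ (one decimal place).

The posterior mean is a precision-weighted average: μ_n = (τ₀μ₀ + τ_data·x̄)/(τ₀+τ_data), with τ₀=1/σ₀² and τ_data=n/σ².
Here τ₀ = 1/9.7 = 0.103093 and τ_data = 7/40.6 = 0.172414, so τ_n = 0.275507.
Rearranging for μ₀: μ₀ = (μ_n·τ_n − τ_data·x̄)/τ₀ = (0.2226·0.275507 − 0.172414·4.9) / 0.103093 = -0.783501/0.103093 ≈ -7.6.

μ₀ = -7.6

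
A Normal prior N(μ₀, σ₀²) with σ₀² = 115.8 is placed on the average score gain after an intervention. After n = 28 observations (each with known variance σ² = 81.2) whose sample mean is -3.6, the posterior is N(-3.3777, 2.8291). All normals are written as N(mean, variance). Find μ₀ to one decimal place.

μ₀ = 5.5

The posterior mean is a precision-weighted average: μ_n = (τ₀μ₀ + τ_data·x̄)/(τ₀+τ_data), with τ₀=1/σ₀² and τ_data=n/σ².
Here τ₀ = 1/115.8 = 0.008636 and τ_data = 28/81.2 = 0.344828, so τ_n = 0.353464.
Rearranging for μ₀: μ₀ = (μ_n·τ_n − τ_data·x̄)/τ₀ = (-3.3777·0.353464 − 0.344828·-3.6) / 0.008636 = 0.047485/0.008636 ≈ 5.5.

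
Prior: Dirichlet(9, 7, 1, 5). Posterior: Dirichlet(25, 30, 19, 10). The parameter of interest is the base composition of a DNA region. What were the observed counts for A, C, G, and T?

For a Dirichlet(α) prior with multinomial counts c, the posterior is Dirichlet(α + c) componentwise.
Counts are posterior − prior componentwise: 25−9=16, 30−7=23, 19−1=18, 10−5=5.

counts (16, 23, 18, 5)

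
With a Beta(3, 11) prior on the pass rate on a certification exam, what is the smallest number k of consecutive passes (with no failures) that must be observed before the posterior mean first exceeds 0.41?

k = 5

After k passes and 0 failures the posterior is Beta(3+k, 11), with mean (3+k)/(3+11+k).
Set (3+k)/(14+k) > 0.41 and solve: k > (0.41·14 − 3)/(1 − 0.41) = 4.644.
The smallest integer exceeding 4.644 is 5.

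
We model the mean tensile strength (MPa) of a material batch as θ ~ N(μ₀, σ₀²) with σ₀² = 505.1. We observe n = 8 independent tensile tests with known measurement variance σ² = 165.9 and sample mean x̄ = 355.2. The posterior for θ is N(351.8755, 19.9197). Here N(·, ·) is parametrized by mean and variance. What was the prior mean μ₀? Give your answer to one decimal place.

The posterior mean is a precision-weighted average: μ_n = (τ₀μ₀ + τ_data·x̄)/(τ₀+τ_data), with τ₀=1/σ₀² and τ_data=n/σ².
Here τ₀ = 1/505.1 = 0.001980 and τ_data = 8/165.9 = 0.048222, so τ_n = 0.050202.
Rearranging for μ₀: μ₀ = (μ_n·τ_n − τ_data·x̄)/τ₀ = (351.8755·0.050202 − 0.048222·355.2) / 0.001980 = 0.536399/0.001980 ≈ 270.9.

μ₀ = 270.9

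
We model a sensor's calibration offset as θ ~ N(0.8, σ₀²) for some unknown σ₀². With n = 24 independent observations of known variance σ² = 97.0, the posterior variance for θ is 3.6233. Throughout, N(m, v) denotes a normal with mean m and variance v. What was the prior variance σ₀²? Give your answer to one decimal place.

σ₀² = 35.0

For the Normal–Normal model with known σ², precisions add: τ_n = τ₀ + n/σ².
So 1/σ₀² = 1/3.6233 − 24/97.0 = 0.275991 − 0.247423 = 0.028568.
Hence σ₀² = 1/0.028568 ≈ 35.0.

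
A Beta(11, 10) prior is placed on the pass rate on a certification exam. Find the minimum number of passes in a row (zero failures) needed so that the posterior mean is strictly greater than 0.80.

After k passes and 0 failures the posterior is Beta(11+k, 10), with mean (11+k)/(11+10+k).
Set (11+k)/(21+k) > 0.80 and solve: k > (0.80·21 − 11)/(1 − 0.80) = 29.000.
The smallest integer exceeding 29.000 is 30, and checking k=30: (41)/(51) = 0.8039 > 0.80.

k = 30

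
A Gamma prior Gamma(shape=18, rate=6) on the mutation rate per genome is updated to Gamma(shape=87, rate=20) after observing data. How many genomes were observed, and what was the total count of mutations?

n = 14 genomes with total 69 mutations

Gamma–Poisson conjugacy: posterior shape = α + Σxᵢ, posterior rate = β + n.
Matching: Σxᵢ = 87 − 18 = 69 and n = 20 − 6 = 14.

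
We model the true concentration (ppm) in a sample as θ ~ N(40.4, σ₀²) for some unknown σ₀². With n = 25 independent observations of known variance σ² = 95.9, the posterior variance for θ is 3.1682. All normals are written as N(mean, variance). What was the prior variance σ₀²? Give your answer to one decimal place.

σ₀² = 18.2

Posterior precision equals prior precision plus data precision: 1/σ_n² = 1/σ₀² + n/σ².
So 1/σ₀² = 1/3.1682 − 25/95.9 = 0.315637 − 0.260688 = 0.054949.
Hence σ₀² = 1/0.054949 ≈ 18.2.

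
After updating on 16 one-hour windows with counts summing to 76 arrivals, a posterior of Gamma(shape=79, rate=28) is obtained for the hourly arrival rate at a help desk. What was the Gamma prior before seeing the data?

Gamma(shape=3, rate=12)

A Gamma(α, β) prior (rate parametrization) on a Poisson rate with n observations summing to S gives posterior Gamma(α+S, β+n).
So α = 79 − 76 = 3 and β = 28 − 16 = 12.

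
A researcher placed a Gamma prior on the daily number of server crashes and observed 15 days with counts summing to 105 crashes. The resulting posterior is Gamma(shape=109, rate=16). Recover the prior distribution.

Gamma(shape=4, rate=1)

A Gamma(α, β) prior (rate parametrization) on a Poisson rate with n observations summing to S gives posterior Gamma(α+S, β+n).
So α = 109 − 105 = 4 and β = 16 − 15 = 1.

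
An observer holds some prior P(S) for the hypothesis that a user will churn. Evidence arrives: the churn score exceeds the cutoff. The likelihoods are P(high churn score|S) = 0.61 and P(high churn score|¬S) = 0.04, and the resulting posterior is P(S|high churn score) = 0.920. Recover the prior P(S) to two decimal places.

P(S) = 0.43

Bayes' rule in odds form gives O(S|E) = O(S)·[P(E|S)/P(E|¬S)], hence O(S) = O(S|E)/LR.
Posterior odds = 0.920/(1−0.920) = 11.5000. LR = 0.61/0.04 = 15.2500.
Prior odds = 11.5000/15.2500 = 0.7541, so P(S) = 0.7541/(1+0.7541) ≈ 0.43.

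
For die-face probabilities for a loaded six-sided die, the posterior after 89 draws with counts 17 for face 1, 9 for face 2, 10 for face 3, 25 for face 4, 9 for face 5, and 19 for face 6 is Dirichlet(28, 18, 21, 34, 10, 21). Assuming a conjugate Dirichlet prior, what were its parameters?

Dirichlet(11, 9, 11, 9, 1, 2)

For a Dirichlet(α) prior with multinomial counts c, the posterior is Dirichlet(α + c) componentwise.
Subtract each count from the matching posterior parameter: 28−17=11, 18−9=9, 21−10=11, 34−25=9, 10−9=1, 21−19=2.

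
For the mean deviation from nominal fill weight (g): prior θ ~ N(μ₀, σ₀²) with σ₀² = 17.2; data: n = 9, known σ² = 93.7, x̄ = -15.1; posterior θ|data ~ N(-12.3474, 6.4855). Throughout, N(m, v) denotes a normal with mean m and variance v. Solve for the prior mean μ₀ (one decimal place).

μ₀ = -7.8

With known observation variance, the Normal–Normal posterior has precision τ_n = τ₀ + n/σ² and mean μ_n = (τ₀μ₀ + (n/σ²)x̄)/τ_n.
Here τ₀ = 1/17.2 = 0.058140 and τ_data = 9/93.7 = 0.096051, so τ_n = 0.154191.
Rearranging for μ₀: μ₀ = (μ_n·τ_n − τ_data·x̄)/τ₀ = (-12.3474·0.154191 − 0.096051·-15.1) / 0.058140 = -0.453488/0.058140 ≈ -7.8.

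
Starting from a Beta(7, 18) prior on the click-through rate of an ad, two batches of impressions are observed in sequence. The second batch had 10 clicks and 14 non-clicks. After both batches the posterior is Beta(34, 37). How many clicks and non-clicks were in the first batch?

17 clicks and 5 non-clicks

Sequential conjugate updates are equivalent to a single update on the pooled data, so total successes = posterior α − prior α and total failures = posterior β − prior β.
Total across both batches: 34−7=27 clicks, 37−18=19 non-clicks.
Subtract the second batch: 27−10=17 clicks and 19−14=5 non-clicks.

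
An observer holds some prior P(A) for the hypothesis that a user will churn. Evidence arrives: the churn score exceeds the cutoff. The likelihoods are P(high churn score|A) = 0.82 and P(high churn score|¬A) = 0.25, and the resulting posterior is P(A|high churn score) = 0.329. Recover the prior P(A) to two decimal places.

P(A) = 0.13

Bayes' rule in odds form gives O(A|E) = O(A)·[P(E|A)/P(E|¬A)], hence O(A) = O(A|E)/LR.
Posterior odds = 0.329/(1−0.329) = 0.4903. LR = 0.82/0.25 = 3.2800.
Prior odds = 0.4903/3.2800 = 0.1495, so P(A) = 0.1495/(1+0.1495) ≈ 0.13.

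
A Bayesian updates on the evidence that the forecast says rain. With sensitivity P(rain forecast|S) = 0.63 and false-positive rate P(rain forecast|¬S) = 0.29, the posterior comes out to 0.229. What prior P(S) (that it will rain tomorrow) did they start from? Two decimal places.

In odds form, posterior odds = prior odds × likelihood ratio, so prior odds = posterior odds ÷ LR.
Posterior odds = 0.229/(1−0.229) = 0.2970. LR = 0.63/0.29 = 2.1724.
Prior odds = 0.2970/2.1724 = 0.1367, so P(S) = 0.1367/(1+0.1367) ≈ 0.12.

P(S) = 0.12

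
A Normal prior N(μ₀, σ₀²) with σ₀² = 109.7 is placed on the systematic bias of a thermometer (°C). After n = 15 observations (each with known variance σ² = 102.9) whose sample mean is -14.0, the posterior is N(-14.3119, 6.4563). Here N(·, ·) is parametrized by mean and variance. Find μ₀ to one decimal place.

μ₀ = -19.3

With known observation variance, the Normal–Normal posterior has precision τ_n = τ₀ + n/σ² and mean μ_n = (τ₀μ₀ + (n/σ²)x̄)/τ_n.
Here τ₀ = 1/109.7 = 0.009116 and τ_data = 15/102.9 = 0.145773, so τ_n = 0.154889.
Rearranging for μ₀: μ₀ = (μ_n·τ_n − τ_data·x̄)/τ₀ = (-14.3119·0.154889 − 0.145773·-14.0) / 0.009116 = -0.175934/0.009116 ≈ -19.3.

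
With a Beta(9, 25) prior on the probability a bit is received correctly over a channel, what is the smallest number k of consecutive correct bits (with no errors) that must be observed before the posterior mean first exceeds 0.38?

k = 7

After k correct bits and 0 errors the posterior is Beta(9+k, 25), with mean (9+k)/(9+25+k).
Set (9+k)/(34+k) > 0.38 and solve: k > (0.38·34 − 9)/(1 − 0.38) = 6.323.
The smallest integer exceeding 6.323 is 7.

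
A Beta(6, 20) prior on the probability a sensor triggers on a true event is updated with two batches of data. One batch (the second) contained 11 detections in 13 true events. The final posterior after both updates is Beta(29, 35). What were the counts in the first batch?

Because Beta–binomial updating is additive in the counts, the combined data contributed (α_post−α_prior, β_post−β_prior) successes and failures.
Total across both batches: 29−6=23 detections, 35−20=15 misses.
Subtract the second batch: 23−11=12 detections and 15−2=13 misses.

12 detections and 13 misses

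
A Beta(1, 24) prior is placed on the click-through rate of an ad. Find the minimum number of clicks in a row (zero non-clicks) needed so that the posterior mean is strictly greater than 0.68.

k = 51

After k clicks and 0 non-clicks the posterior is Beta(1+k, 24), with mean (1+k)/(1+24+k).
Set (1+k)/(25+k) > 0.68 and solve: k > (0.68·25 − 1)/(1 − 0.68) = 50.000.
The smallest integer exceeding 50.000 is 51.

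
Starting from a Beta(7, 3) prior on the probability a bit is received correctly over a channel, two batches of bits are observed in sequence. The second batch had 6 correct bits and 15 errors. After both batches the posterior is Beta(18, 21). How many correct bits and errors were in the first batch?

Sequential conjugate updates are equivalent to a single update on the pooled data, so total successes = posterior α − prior α and total failures = posterior β − prior β.
Total across both batches: 18−7=11 correct bits, 21−3=18 errors.
Subtract the second batch: 11−6=5 correct bits and 18−15=3 errors.

5 correct bits and 3 errors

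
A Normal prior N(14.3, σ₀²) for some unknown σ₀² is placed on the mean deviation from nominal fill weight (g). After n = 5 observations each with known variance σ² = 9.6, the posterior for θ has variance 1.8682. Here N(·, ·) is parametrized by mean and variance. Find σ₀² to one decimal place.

σ₀² = 69.2

For the Normal–Normal model with known σ², precisions add: τ_n = τ₀ + n/σ².
So 1/σ₀² = 1/1.8682 − 5/9.6 = 0.535275 − 0.520833 = 0.014442.
Hence σ₀² = 1/0.014442 ≈ 69.2.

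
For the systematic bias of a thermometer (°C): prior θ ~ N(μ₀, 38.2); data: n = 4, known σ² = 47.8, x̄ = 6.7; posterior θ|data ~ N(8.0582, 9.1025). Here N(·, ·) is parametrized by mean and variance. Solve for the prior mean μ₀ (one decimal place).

μ₀ = 12.4

The posterior mean is a precision-weighted average: μ_n = (τ₀μ₀ + τ_data·x̄)/(τ₀+τ_data), with τ₀=1/σ₀² and τ_data=n/σ².
Here τ₀ = 1/38.2 = 0.026178 and τ_data = 4/47.8 = 0.083682, so τ_n = 0.109860.
Rearranging for μ₀: μ₀ = (μ_n·τ_n − τ_data·x̄)/τ₀ = (8.0582·0.109860 − 0.083682·6.7) / 0.026178 = 0.324604/0.026178 ≈ 12.4.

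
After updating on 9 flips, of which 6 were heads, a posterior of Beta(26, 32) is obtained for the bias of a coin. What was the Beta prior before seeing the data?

Under Beta–binomial conjugacy the posterior parameters are (a+s, b+f).
So a = 26 − 6 = 20 and b = 32 − 3 = 29.

Beta(20, 29)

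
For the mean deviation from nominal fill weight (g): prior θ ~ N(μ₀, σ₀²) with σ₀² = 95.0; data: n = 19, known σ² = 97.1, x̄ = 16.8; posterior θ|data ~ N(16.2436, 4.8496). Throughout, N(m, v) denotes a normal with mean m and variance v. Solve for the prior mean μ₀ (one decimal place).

μ₀ = 5.9

With known observation variance, the Normal–Normal posterior has precision τ_n = τ₀ + n/σ² and mean μ_n = (τ₀μ₀ + (n/σ²)x̄)/τ_n.
Here τ₀ = 1/95.0 = 0.010526 and τ_data = 19/97.1 = 0.195675, so τ_n = 0.206201.
Rearranging for μ₀: μ₀ = (μ_n·τ_n − τ_data·x̄)/τ₀ = (16.2436·0.206201 − 0.195675·16.8) / 0.010526 = 0.062107/0.010526 ≈ 5.9.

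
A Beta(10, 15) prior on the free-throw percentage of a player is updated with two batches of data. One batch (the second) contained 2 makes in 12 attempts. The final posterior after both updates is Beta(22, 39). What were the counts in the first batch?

10 makes and 14 misses

Sequential conjugate updates are equivalent to a single update on the pooled data, so total successes = posterior α − prior α and total failures = posterior β − prior β.
Total across both batches: 22−10=12 makes, 39−15=24 misses.
Subtract the second batch: 12−2=10 makes and 24−10=14 misses.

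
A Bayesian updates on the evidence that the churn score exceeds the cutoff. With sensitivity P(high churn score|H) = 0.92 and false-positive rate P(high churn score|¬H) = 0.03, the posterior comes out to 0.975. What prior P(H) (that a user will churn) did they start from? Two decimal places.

P(H) = 0.56

In odds form, posterior odds = prior odds × likelihood ratio, so prior odds = posterior odds ÷ LR.
Posterior odds = 0.975/(1−0.975) = 39.0000. LR = 0.92/0.03 = 30.6667.
Prior odds = 39.0000/30.6667 = 1.2717, so P(H) = 1.2717/(1+1.2717) ≈ 0.56.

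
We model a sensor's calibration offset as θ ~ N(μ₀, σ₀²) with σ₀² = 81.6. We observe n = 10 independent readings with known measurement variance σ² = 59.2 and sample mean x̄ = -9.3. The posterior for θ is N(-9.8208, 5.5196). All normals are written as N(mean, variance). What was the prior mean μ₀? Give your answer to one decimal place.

With known observation variance, the Normal–Normal posterior has precision τ_n = τ₀ + n/σ² and mean μ_n = (τ₀μ₀ + (n/σ²)x̄)/τ_n.
Here τ₀ = 1/81.6 = 0.012255 and τ_data = 10/59.2 = 0.168919, so τ_n = 0.181174.
Rearranging for μ₀: μ₀ = (μ_n·τ_n − τ_data·x̄)/τ₀ = (-9.8208·0.181174 − 0.168919·-9.3) / 0.012255 = -0.208327/0.012255 ≈ -17.0.

μ₀ = -17.0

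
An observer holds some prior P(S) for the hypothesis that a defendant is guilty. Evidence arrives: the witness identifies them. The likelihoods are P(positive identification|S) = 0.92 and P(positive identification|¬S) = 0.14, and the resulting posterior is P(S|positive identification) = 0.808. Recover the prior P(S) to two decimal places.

In odds form, posterior odds = prior odds × likelihood ratio, so prior odds = posterior odds ÷ LR.
Posterior odds = 0.808/(1−0.808) = 4.2083. LR = 0.92/0.14 = 6.5714.
Prior odds = 4.2083/6.5714 = 0.6404, so P(S) = 0.6404/(1+0.6404) ≈ 0.39.

P(S) = 0.39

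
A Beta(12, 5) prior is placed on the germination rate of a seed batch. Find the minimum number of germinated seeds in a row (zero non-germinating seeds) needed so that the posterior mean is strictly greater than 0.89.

k = 29

After k germinated seeds and 0 non-germinating seeds the posterior is Beta(12+k, 5), with mean (12+k)/(12+5+k).
Set (12+k)/(17+k) > 0.89 and solve: k > (0.89·17 − 12)/(1 − 0.89) = 28.455.
The smallest integer exceeding 28.455 is 29, and checking k=29: (41)/(46) = 0.8913 > 0.89.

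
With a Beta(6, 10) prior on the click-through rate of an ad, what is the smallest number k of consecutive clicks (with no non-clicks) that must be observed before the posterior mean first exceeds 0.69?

k = 17

After k clicks and 0 non-clicks the posterior is Beta(6+k, 10), with mean (6+k)/(6+10+k).
Set (6+k)/(16+k) > 0.69 and solve: k > (0.69·16 − 6)/(1 − 0.69) = 16.258.
The smallest integer exceeding 16.258 is 17, and checking k=17: (23)/(33) = 0.6970 > 0.69.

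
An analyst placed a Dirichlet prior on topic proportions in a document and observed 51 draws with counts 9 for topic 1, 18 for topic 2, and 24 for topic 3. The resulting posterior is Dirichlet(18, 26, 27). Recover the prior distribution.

For a Dirichlet(α) prior with multinomial counts c, the posterior is Dirichlet(α + c) componentwise.
Subtract each count from the matching posterior parameter: 18−9=9, 26−18=8, 27−24=3.

Dirichlet(9, 8, 3)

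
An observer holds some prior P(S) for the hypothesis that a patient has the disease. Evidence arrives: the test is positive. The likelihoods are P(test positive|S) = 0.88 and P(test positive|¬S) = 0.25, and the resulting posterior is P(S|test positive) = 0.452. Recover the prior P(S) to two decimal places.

P(S) = 0.19

Bayes' rule in odds form gives O(S|E) = O(S)·[P(E|S)/P(E|¬S)], hence O(S) = O(S|E)/LR.
Posterior odds = 0.452/(1−0.452) = 0.8248. LR = 0.88/0.25 = 3.5200.
Prior odds = 0.8248/3.5200 = 0.2343, so P(S) = 0.2343/(1+0.2343) ≈ 0.19.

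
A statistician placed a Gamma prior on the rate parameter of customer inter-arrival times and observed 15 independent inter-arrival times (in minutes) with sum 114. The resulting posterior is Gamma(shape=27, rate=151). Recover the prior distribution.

Gamma–exponential conjugacy: posterior shape = α + n, posterior rate = β + Σtᵢ.
So α = 27 − 15 = 12 and β = 151 − 114 = 37.

Gamma(shape=12, rate=37)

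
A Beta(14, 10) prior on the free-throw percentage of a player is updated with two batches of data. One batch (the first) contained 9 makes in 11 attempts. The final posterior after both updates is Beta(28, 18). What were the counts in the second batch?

5 makes and 6 misses

Because Beta–binomial updating is additive in the counts, the combined data contributed (α_post−α_prior, β_post−β_prior) successes and failures.
Total across both batches: 28−14=14 makes, 18−10=8 misses.
Subtract the first batch: 14−9=5 makes and 8−2=6 misses.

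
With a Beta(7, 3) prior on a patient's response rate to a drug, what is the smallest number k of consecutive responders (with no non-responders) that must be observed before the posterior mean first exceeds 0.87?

After k responders and 0 non-responders the posterior is Beta(7+k, 3), with mean (7+k)/(7+3+k).
Set (7+k)/(10+k) > 0.87 and solve: k > (0.87·10 − 7)/(1 − 0.87) = 13.077.
The smallest integer exceeding 13.077 is 14, and checking k=14: (21)/(24) = 0.8750 > 0.87.

k = 14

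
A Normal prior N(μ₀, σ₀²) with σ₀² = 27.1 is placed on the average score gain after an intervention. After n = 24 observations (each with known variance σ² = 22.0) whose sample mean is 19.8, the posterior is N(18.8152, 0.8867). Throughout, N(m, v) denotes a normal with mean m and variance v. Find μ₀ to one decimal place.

The posterior mean is a precision-weighted average: μ_n = (τ₀μ₀ + τ_data·x̄)/(τ₀+τ_data), with τ₀=1/σ₀² and τ_data=n/σ².
Here τ₀ = 1/27.1 = 0.036900 and τ_data = 24/22.0 = 1.090909, so τ_n = 1.127809.
Rearranging for μ₀: μ₀ = (μ_n·τ_n − τ_data·x̄)/τ₀ = (18.8152·1.127809 − 1.090909·19.8) / 0.036900 = -0.380046/0.036900 ≈ -10.3.

μ₀ = -10.3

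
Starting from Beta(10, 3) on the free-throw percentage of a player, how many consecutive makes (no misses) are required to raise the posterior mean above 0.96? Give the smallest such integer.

After k makes and 0 misses the posterior is Beta(10+k, 3), with mean (10+k)/(10+3+k).
Set (10+k)/(13+k) > 0.96 and solve: k > (0.96·13 − 10)/(1 − 0.96) = 62.000.
The smallest integer exceeding 62.000 is 63, and checking k=63: (73)/(76) = 0.9605 > 0.96.

k = 63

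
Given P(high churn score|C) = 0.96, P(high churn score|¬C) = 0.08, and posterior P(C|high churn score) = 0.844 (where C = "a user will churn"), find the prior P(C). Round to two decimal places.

Bayes' rule in odds form gives O(C|E) = O(C)·[P(E|C)/P(E|¬C)], hence O(C) = O(C|E)/LR.
Posterior odds = 0.844/(1−0.844) = 5.4103. LR = 0.96/0.08 = 12.0000.
Prior odds = 5.4103/12.0000 = 0.4509, so P(C) = 0.4509/(1+0.4509) ≈ 0.31.

P(C) = 0.31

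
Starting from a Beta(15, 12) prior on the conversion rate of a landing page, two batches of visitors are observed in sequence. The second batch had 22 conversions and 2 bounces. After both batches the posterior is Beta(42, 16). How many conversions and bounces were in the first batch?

5 conversions and 2 bounces

Sequential conjugate updates are equivalent to a single update on the pooled data, so total successes = posterior α − prior α and total failures = posterior β − prior β.
Total across both batches: 42−15=27 conversions, 16−12=4 bounces.
Subtract the second batch: 27−22=5 conversions and 4−2=2 bounces.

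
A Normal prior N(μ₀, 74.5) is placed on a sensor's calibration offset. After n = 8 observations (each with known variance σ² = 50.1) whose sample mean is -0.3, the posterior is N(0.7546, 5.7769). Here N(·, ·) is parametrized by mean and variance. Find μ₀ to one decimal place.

μ₀ = 13.3

With known observation variance, the Normal–Normal posterior has precision τ_n = τ₀ + n/σ² and mean μ_n = (τ₀μ₀ + (n/σ²)x̄)/τ_n.
Here τ₀ = 1/74.5 = 0.013423 and τ_data = 8/50.1 = 0.159681, so τ_n = 0.173104.
Rearranging for μ₀: μ₀ = (μ_n·τ_n − τ_data·x̄)/τ₀ = (0.7546·0.173104 − 0.159681·-0.3) / 0.013423 = 0.178529/0.013423 ≈ 13.3.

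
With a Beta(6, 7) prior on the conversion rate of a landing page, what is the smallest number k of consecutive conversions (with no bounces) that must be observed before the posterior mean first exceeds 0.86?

k = 38

After k conversions and 0 bounces the posterior is Beta(6+k, 7), with mean (6+k)/(6+7+k).
Set (6+k)/(13+k) > 0.86 and solve: k > (0.86·13 − 6)/(1 − 0.86) = 37.000.
The smallest integer exceeding 37.000 is 38.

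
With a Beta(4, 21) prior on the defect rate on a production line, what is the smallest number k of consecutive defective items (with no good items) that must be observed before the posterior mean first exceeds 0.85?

After k defective items and 0 good items the posterior is Beta(4+k, 21), with mean (4+k)/(4+21+k).
Set (4+k)/(25+k) > 0.85 and solve: k > (0.85·25 − 4)/(1 − 0.85) = 115.000.
The smallest integer exceeding 115.000 is 116, and checking k=116: (120)/(141) = 0.8511 > 0.85.

k = 116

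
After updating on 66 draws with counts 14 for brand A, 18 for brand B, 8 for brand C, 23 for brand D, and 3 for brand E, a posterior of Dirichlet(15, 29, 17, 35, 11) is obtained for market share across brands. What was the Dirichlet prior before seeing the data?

Dirichlet(1, 11, 9, 12, 8)

For a Dirichlet(α) prior with multinomial counts c, the posterior is Dirichlet(α + c) componentwise.
Subtract each count from the matching posterior parameter: 15−14=1, 29−18=11, 17−8=9, 35−23=12, 11−3=8.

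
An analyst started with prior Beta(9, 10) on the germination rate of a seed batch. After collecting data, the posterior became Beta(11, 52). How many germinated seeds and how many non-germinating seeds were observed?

2 germinated seeds and 42 non-germinating seeds

Beta is conjugate to the binomial likelihood: posterior = Beta(α+s, β+f).
So s = 11 − 9 = 2 and f = 52 − 10 = 42.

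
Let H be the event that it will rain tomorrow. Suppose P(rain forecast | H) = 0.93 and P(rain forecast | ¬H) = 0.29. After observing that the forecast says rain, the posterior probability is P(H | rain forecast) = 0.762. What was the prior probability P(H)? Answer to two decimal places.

Bayes' rule in odds form gives O(H|E) = O(H)·[P(E|H)/P(E|¬H)], hence O(H) = O(H|E)/LR.
Posterior odds = 0.762/(1−0.762) = 3.2017. LR = 0.93/0.29 = 3.2069.
Prior odds = 3.2017/3.2069 = 0.9984, so P(H) = 0.9984/(1+0.9984) ≈ 0.50.

P(H) = 0.50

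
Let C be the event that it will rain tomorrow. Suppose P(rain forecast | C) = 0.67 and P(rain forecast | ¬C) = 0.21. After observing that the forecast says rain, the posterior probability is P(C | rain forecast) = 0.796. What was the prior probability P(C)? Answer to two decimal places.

P(C) = 0.55

Bayes' rule in odds form gives O(C|E) = O(C)·[P(E|C)/P(E|¬C)], hence O(C) = O(C|E)/LR.
Posterior odds = 0.796/(1−0.796) = 3.9020. LR = 0.67/0.21 = 3.1905.
Prior odds = 3.9020/3.1905 = 1.2230, so P(C) = 1.2230/(1+1.2230) ≈ 0.55.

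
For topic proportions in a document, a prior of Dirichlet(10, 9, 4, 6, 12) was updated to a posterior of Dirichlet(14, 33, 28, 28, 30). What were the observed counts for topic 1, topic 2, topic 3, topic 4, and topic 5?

For a Dirichlet(α) prior with multinomial counts c, the posterior is Dirichlet(α + c) componentwise.
Counts are posterior − prior componentwise: 14−10=4, 33−9=24, 28−4=24, 28−6=22, 30−12=18.

counts (4, 24, 24, 22, 18)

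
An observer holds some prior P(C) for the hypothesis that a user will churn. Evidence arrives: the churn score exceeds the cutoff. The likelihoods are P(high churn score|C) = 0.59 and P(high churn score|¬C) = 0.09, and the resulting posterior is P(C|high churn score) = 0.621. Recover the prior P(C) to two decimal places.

P(C) = 0.20

In odds form, posterior odds = prior odds × likelihood ratio, so prior odds = posterior odds ÷ LR.
Posterior odds = 0.621/(1−0.621) = 1.6385. LR = 0.59/0.09 = 6.5556.
Prior odds = 1.6385/6.5556 = 0.2499, so P(C) = 0.2499/(1+0.2499) ≈ 0.20.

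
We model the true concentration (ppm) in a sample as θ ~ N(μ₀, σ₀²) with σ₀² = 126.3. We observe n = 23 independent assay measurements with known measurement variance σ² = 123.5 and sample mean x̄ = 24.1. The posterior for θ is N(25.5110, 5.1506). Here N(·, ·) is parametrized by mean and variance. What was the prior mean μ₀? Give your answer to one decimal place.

μ₀ = 58.7

With known observation variance, the Normal–Normal posterior has precision τ_n = τ₀ + n/σ² and mean μ_n = (τ₀μ₀ + (n/σ²)x̄)/τ_n.
Here τ₀ = 1/126.3 = 0.007918 and τ_data = 23/123.5 = 0.186235, so τ_n = 0.194153.
Rearranging for μ₀: μ₀ = (μ_n·τ_n − τ_data·x̄)/τ₀ = (25.5110·0.194153 − 0.186235·24.1) / 0.007918 = 0.464774/0.007918 ≈ 58.7.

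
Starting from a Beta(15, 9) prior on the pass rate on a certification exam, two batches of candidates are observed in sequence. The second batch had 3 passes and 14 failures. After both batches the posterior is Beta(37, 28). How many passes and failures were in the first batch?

19 passes and 5 failures

Sequential conjugate updates are equivalent to a single update on the pooled data, so total successes = posterior α − prior α and total failures = posterior β − prior β.
Total across both batches: 37−15=22 passes, 28−9=19 failures.
Subtract the second batch: 22−3=19 passes and 19−14=5 failures.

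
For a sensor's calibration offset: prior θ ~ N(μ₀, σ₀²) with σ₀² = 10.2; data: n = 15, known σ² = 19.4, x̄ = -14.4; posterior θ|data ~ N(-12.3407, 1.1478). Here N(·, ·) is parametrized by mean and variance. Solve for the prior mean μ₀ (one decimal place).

μ₀ = 3.9

With known observation variance, the Normal–Normal posterior has precision τ_n = τ₀ + n/σ² and mean μ_n = (τ₀μ₀ + (n/σ²)x̄)/τ_n.
Here τ₀ = 1/10.2 = 0.098039 and τ_data = 15/19.4 = 0.773196, so τ_n = 0.871235.
Rearranging for μ₀: μ₀ = (μ_n·τ_n − τ_data·x̄)/τ₀ = (-12.3407·0.871235 − 0.773196·-14.4) / 0.098039 = 0.382373/0.098039 ≈ 3.9.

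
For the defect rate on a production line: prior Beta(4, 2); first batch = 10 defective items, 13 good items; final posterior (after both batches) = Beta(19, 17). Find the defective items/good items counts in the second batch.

5 defective items and 2 good items

Because Beta–binomial updating is additive in the counts, the combined data contributed (α_post−α_prior, β_post−β_prior) successes and failures.
Total across both batches: 19−4=15 defective items, 17−2=15 good items.
Subtract the first batch: 15−10=5 defective items and 15−13=2 good items.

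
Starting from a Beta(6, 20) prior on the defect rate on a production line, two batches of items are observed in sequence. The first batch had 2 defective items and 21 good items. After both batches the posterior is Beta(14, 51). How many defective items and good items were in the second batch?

Because Beta–binomial updating is additive in the counts, the combined data contributed (α_post−α_prior, β_post−β_prior) successes and failures.
Total across both batches: 14−6=8 defective items, 51−20=31 good items.
Subtract the first batch: 8−2=6 defective items and 31−21=10 good items.

6 defective items and 10 good items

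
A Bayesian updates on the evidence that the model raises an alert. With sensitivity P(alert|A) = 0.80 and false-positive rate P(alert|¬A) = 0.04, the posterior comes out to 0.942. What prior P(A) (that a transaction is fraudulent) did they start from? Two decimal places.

P(A) = 0.45

Bayes' rule in odds form gives O(A|E) = O(A)·[P(E|A)/P(E|¬A)], hence O(A) = O(A|E)/LR.
Posterior odds = 0.942/(1−0.942) = 16.2414. LR = 0.80/0.04 = 20.0000.
Prior odds = 16.2414/20.0000 = 0.8121, so P(A) = 0.8121/(1+0.8121) ≈ 0.45.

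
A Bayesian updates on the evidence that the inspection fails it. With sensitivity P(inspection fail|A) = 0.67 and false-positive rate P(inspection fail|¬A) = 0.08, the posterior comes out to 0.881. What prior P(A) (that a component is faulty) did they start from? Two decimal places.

P(A) = 0.47

In odds form, posterior odds = prior odds × likelihood ratio, so prior odds = posterior odds ÷ LR.
Posterior odds = 0.881/(1−0.881) = 7.4034. LR = 0.67/0.08 = 8.3750.
Prior odds = 7.4034/8.3750 = 0.8840, so P(A) = 0.8840/(1+0.8840) ≈ 0.47.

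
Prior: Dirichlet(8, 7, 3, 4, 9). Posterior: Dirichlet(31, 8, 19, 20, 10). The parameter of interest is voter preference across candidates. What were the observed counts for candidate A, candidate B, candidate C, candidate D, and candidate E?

counts (23, 1, 16, 16, 1)

For a Dirichlet(α) prior with multinomial counts c, the posterior is Dirichlet(α + c) componentwise.
Counts are posterior − prior componentwise: 31−8=23, 8−7=1, 19−3=16, 20−4=16, 10−9=1.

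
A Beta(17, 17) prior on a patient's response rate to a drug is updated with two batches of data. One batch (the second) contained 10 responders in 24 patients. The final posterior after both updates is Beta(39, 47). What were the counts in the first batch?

Because Beta–binomial updating is additive in the counts, the combined data contributed (α_post−α_prior, β_post−β_prior) successes and failures.
Total across both batches: 39−17=22 responders, 47−17=30 non-responders.
Subtract the second batch: 22−10=12 responders and 30−14=16 non-responders.

12 responders and 16 non-responders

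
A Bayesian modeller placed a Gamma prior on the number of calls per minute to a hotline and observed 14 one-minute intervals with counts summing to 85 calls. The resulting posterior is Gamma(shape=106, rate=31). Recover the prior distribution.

Gamma(shape=21, rate=17)

Gamma–Poisson conjugacy: posterior shape = α + Σxᵢ, posterior rate = β + n.
So α = 106 − 85 = 21 and β = 31 − 14 = 17.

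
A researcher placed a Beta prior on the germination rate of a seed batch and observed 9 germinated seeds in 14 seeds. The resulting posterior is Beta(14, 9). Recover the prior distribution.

Beta is conjugate to the binomial likelihood: posterior = Beta(α+s, β+f).
So α = 14 − 9 = 5 and β = 9 − 5 = 4.

Beta(5, 4)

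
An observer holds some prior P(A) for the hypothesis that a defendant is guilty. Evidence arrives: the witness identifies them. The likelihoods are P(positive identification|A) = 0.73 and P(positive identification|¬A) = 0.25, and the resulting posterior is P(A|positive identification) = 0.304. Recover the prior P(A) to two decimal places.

In odds form, posterior odds = prior odds × likelihood ratio, so prior odds = posterior odds ÷ LR.
Posterior odds = 0.304/(1−0.304) = 0.4368. LR = 0.73/0.25 = 2.9200.
Prior odds = 0.4368/2.9200 = 0.1496, so P(A) = 0.1496/(1+0.1496) ≈ 0.13.

P(A) = 0.13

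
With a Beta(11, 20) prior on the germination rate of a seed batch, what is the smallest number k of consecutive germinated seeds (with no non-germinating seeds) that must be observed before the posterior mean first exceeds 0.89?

After k germinated seeds and 0 non-germinating seeds the posterior is Beta(11+k, 20), with mean (11+k)/(11+20+k).
Set (11+k)/(31+k) > 0.89 and solve: k > (0.89·31 − 11)/(1 − 0.89) = 150.818.
The smallest integer exceeding 150.818 is 151, and checking k=151: (162)/(182) = 0.8901 > 0.89.

k = 151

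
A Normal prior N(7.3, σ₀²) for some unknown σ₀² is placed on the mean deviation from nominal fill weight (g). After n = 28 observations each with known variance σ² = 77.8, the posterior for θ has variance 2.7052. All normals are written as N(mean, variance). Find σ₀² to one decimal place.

σ₀² = 102.4

Posterior precision equals prior precision plus data precision: 1/σ_n² = 1/σ₀² + n/σ².
So 1/σ₀² = 1/2.7052 − 28/77.8 = 0.369658 − 0.359897 = 0.009761.
Hence σ₀² = 1/0.009761 ≈ 102.4.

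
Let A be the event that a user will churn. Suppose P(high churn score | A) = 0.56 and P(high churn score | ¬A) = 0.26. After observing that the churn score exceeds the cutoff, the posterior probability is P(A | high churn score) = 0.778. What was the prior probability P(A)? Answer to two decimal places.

P(A) = 0.62

Bayes' rule in odds form gives O(A|E) = O(A)·[P(E|A)/P(E|¬A)], hence O(A) = O(A|E)/LR.
Posterior odds = 0.778/(1−0.778) = 3.5045. LR = 0.56/0.26 = 2.1538.
Prior odds = 3.5045/2.1538 = 1.6271, so P(A) = 1.6271/(1+1.6271) ≈ 0.62.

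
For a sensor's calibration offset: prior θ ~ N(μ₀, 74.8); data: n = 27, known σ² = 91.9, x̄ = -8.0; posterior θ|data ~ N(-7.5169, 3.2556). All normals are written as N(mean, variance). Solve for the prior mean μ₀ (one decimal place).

With known observation variance, the Normal–Normal posterior has precision τ_n = τ₀ + n/σ² and mean μ_n = (τ₀μ₀ + (n/σ²)x̄)/τ_n.
Here τ₀ = 1/74.8 = 0.013369 and τ_data = 27/91.9 = 0.293798, so τ_n = 0.307167.
Rearranging for μ₀: μ₀ = (μ_n·τ_n − τ_data·x̄)/τ₀ = (-7.5169·0.307167 − 0.293798·-8.0) / 0.013369 = 0.041440/0.013369 ≈ 3.1.

μ₀ = 3.1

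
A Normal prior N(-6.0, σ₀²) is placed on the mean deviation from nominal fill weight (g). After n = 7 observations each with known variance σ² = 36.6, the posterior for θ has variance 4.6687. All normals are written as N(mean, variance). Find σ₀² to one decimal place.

For the Normal–Normal model with known σ², precisions add: τ_n = τ₀ + n/σ².
So 1/σ₀² = 1/4.6687 − 7/36.6 = 0.214192 − 0.191257 = 0.022935.
Hence σ₀² = 1/0.022935 ≈ 43.6.

σ₀² = 43.6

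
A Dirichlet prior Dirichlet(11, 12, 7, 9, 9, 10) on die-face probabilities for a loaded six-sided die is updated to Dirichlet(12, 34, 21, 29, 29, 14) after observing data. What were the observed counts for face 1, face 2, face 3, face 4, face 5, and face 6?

counts (1, 22, 14, 20, 20, 4)

For a Dirichlet(α) prior with multinomial counts c, the posterior is Dirichlet(α + c) componentwise.
Counts are posterior − prior componentwise: 12−11=1, 34−12=22, 21−7=14, 29−9=20, 29−9=20, 14−10=4.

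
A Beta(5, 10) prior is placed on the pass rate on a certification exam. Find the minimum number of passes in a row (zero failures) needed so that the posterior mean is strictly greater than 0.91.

After k passes and 0 failures the posterior is Beta(5+k, 10), with mean (5+k)/(5+10+k).
Set (5+k)/(15+k) > 0.91 and solve: k > (0.91·15 − 5)/(1 − 0.91) = 96.111.
The smallest integer exceeding 96.111 is 97.

k = 97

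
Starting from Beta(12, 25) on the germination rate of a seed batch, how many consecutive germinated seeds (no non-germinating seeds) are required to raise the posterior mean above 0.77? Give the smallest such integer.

After k germinated seeds and 0 non-germinating seeds the posterior is Beta(12+k, 25), with mean (12+k)/(12+25+k).
Set (12+k)/(37+k) > 0.77 and solve: k > (0.77·37 − 12)/(1 − 0.77) = 71.696.
The smallest integer exceeding 71.696 is 72.

k = 72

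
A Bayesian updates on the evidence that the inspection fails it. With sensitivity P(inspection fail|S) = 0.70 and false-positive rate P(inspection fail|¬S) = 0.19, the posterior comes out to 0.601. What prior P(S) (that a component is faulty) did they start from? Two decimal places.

In odds form, posterior odds = prior odds × likelihood ratio, so prior odds = posterior odds ÷ LR.
Posterior odds = 0.601/(1−0.601) = 1.5063. LR = 0.70/0.19 = 3.6842.
Prior odds = 1.5063/3.6842 = 0.4089, so P(S) = 0.4089/(1+0.4089) ≈ 0.29.

P(S) = 0.29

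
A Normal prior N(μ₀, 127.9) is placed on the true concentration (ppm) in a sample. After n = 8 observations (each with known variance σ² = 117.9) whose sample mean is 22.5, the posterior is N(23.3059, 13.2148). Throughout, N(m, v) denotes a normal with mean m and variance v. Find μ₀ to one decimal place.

The posterior mean is a precision-weighted average: μ_n = (τ₀μ₀ + τ_data·x̄)/(τ₀+τ_data), with τ₀=1/σ₀² and τ_data=n/σ².
Here τ₀ = 1/127.9 = 0.007819 and τ_data = 8/117.9 = 0.067854, so τ_n = 0.075673.
Rearranging for μ₀: μ₀ = (μ_n·τ_n − τ_data·x̄)/τ₀ = (23.3059·0.075673 − 0.067854·22.5) / 0.007819 = 0.236912/0.007819 ≈ 30.3.

μ₀ = 30.3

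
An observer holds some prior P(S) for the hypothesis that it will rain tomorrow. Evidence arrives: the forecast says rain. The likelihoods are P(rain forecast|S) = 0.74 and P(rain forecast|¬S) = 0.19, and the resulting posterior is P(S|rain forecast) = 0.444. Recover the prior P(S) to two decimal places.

In odds form, posterior odds = prior odds × likelihood ratio, so prior odds = posterior odds ÷ LR.
Posterior odds = 0.444/(1−0.444) = 0.7986. LR = 0.74/0.19 = 3.8947.
Prior odds = 0.7986/3.8947 = 0.2050, so P(S) = 0.2050/(1+0.2050) ≈ 0.17.

P(S) = 0.17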